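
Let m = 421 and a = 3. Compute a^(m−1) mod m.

1

3^1 ≡ 3 (mod 421)
3^2 ≡ 3^2 = 9 ≡ 9 (mod 421)
3^4 ≡ 9^2 = 81 ≡ 81 (mod 421)
3^8 ≡ 81^2 = 6561 ≡ 246 (mod 421)
3^16 ≡ 246^2 = 60516 ≡ 313 (mod 421)
3^32 ≡ 313^2 = 97969 ≡ 297 (mod 421)
3^64 ≡ 297^2 = 88209 ≡ 220 (mod 421)
3^128 ≡ 220^2 = 48400 ≡ 406 (mod 421)
3^256 ≡ 406^2 = 164836 ≡ 225 (mod 421)
420 = 256 + 128 + 32 + 4 in binary powers of 2.
So 3^420 ≡ 225 · 406 · 297 · 81 ≡ 1 (mod 421).
Since the result is 1, base 3 gives no evidence that 421 is composite.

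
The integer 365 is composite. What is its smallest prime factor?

5

365 is odd.
Digit sum 14, not divisible by 3.
Ends in 5: divisible by 5.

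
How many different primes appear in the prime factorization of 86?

2

86 = 2 · 43
86 = 2 · 43, which has 2 distinct prime factors.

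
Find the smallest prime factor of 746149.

746149 is odd.
Digit sum 31, not divisible by 3.
Ends in 9: not divisible by 5.
7: 746149 = 7·106592 + 5
11: 746149 = 11·67831 + 8
13: 746149 = 13·57396 + 1
17: 746149 = 17·43891 + 2
19: 746149 = 19·39271

19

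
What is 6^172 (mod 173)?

1

6^1 ≡ 6 (mod 173)
6^2 ≡ 6^2 = 36 ≡ 36 (mod 173)
6^4 ≡ 36^2 = 1296 ≡ 85 (mod 173)
6^8 ≡ 85^2 = 7225 ≡ 132 (mod 173)
6^16 ≡ 132^2 = 17424 ≡ 124 (mod 173)
6^32 ≡ 124^2 = 15376 ≡ 152 (mod 173)
6^64 ≡ 152^2 = 23104 ≡ 95 (mod 173)
6^128 ≡ 95^2 = 9025 ≡ 29 (mod 173)
172 = 128 + 32 + 8 + 4 in binary powers of 2.
So 6^172 ≡ 29 · 152 · 132 · 85 ≡ 1 (mod 173).
Since the result is 1, base 6 gives no evidence that 173 is composite.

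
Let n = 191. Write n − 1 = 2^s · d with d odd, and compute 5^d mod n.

191 − 1 = 190 = 2^1 · 95, so d = 95.
5^1 ≡ 5 (mod 191)
5^2 ≡ 5^2 = 25 ≡ 25 (mod 191)
5^4 ≡ 25^2 = 625 ≡ 52 (mod 191)
5^8 ≡ 52^2 = 2704 ≡ 30 (mod 191)
5^16 ≡ 30^2 = 900 ≡ 136 (mod 191)
5^32 ≡ 136^2 = 18496 ≡ 160 (mod 191)
5^64 ≡ 160^2 = 25600 ≡ 6 (mod 191)
95 = 64 + 16 + 8 + 4 + 2 + 1 in binary powers of 2.
So 5^95 ≡ 6 · 136 · 30 · 52 · 25 · 5 ≡ 1 (mod 191).
Since 5^d ≡ 1 (mod 191), base 5 does not prove 191 composite.

1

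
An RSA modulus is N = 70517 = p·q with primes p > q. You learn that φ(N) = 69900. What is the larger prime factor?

φ(n) = (p−1)(q−1) = n − (p+q) + 1, so p + q = 70517 − 69900 + 1 = 618.
p and q are the roots of t² − 618t + 70517 = 0.
Discriminant: 618² − 4·70517 = 381924 − 282068 = 99856; √99856 = 316.
q = (618 − 316)/2 = 151, p = (618 + 316)/2 = 467.
Check: 151 · 467 = 70517.

467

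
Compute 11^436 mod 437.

11^1 ≡ 11 (mod 437)
11^2 ≡ 11^2 = 121 ≡ 121 (mod 437)
11^4 ≡ 121^2 = 14641 ≡ 220 (mod 437)
11^8 ≡ 220^2 = 48400 ≡ 330 (mod 437)
11^16 ≡ 330^2 = 108900 ≡ 87 (mod 437)
11^32 ≡ 87^2 = 7569 ≡ 140 (mod 437)
11^64 ≡ 140^2 = 19600 ≡ 372 (mod 437)
11^128 ≡ 372^2 = 138384 ≡ 292 (mod 437)
11^256 ≡ 292^2 = 85264 ≡ 49 (mod 437)
436 = 256 + 128 + 32 + 16 + 4 in binary powers of 2.
So 11^436 ≡ 49 · 292 · 140 · 87 · 220 ≡ 315 (mod 437).
Since 315 ≠ 1, base 11 is a Fermat witness: 437 is composite.

315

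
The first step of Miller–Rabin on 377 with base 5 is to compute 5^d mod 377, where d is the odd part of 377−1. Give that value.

138

377 − 1 = 376 = 2^3 · 47, so d = 47.
5^1 ≡ 5 (mod 377)
5^2 ≡ 5^2 = 25 ≡ 25 (mod 377)
5^4 ≡ 25^2 = 625 ≡ 248 (mod 377)
5^8 ≡ 248^2 = 61504 ≡ 53 (mod 377)
5^16 ≡ 53^2 = 2809 ≡ 170 (mod 377)
5^32 ≡ 170^2 = 28900 ≡ 248 (mod 377)
47 = 32 + 8 + 4 + 2 + 1 in binary powers of 2.
So 5^47 ≡ 248 · 53 · 248 · 25 · 5 ≡ 138 (mod 377).
Squaring chain: 138 → 194 → 313; never reaches −1, so base 5 is a Miller–Rabin witness that 377 is composite.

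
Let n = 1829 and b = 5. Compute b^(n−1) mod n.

5^1 ≡ 5 (mod 1829)
5^2 ≡ 5^2 = 25 ≡ 25 (mod 1829)
5^4 ≡ 25^2 = 625 ≡ 625 (mod 1829)
5^8 ≡ 625^2 = 390625 ≡ 1048 (mod 1829)
5^16 ≡ 1048^2 = 1098304 ≡ 904 (mod 1829)
5^32 ≡ 904^2 = 817216 ≡ 1482 (mod 1829)
5^64 ≡ 1482^2 = 2196324 ≡ 1524 (mod 1829)
5^128 ≡ 1524^2 = 2322576 ≡ 1575 (mod 1829)
5^256 ≡ 1575^2 = 2480625 ≡ 501 (mod 1829)
5^512 ≡ 501^2 = 251001 ≡ 428 (mod 1829)
5^1024 ≡ 428^2 = 183184 ≡ 284 (mod 1829)
1828 = 1024 + 512 + 256 + 32 + 4 in binary powers of 2.
So 5^1828 ≡ 284 · 428 · 501 · 1482 · 625 ≡ 5 (mod 1829).
Since 5 ≠ 1, base 5 is a Fermat witness: 1829 is composite.

5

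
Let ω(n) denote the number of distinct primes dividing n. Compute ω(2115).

3

2115 = 3^2 · 235
235 = 5 · 47
2115 = 3^2 · 5 · 47, which has 3 distinct prime factors.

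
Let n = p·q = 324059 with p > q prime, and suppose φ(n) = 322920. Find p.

599

φ(n) = (p−1)(q−1) = n − (p+q) + 1, so p + q = 324059 − 322920 + 1 = 1140.
p and q are the roots of t² − 1140t + 324059 = 0.
Discriminant: 1140² − 4·324059 = 1299600 − 1296236 = 3364; √3364 = 58.
q = (1140 − 58)/2 = 541, p = (1140 + 58)/2 = 599.
Check: 541 · 599 = 324059.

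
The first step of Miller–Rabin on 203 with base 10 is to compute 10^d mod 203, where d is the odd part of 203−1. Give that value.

203 − 1 = 202 = 2^1 · 101, so d = 101.
10^1 ≡ 10 (mod 203)
10^2 ≡ 10^2 = 100 ≡ 100 (mod 203)
10^4 ≡ 100^2 = 10000 ≡ 53 (mod 203)
10^8 ≡ 53^2 = 2809 ≡ 170 (mod 203)
10^16 ≡ 170^2 = 28900 ≡ 74 (mod 203)
10^32 ≡ 74^2 = 5476 ≡ 198 (mod 203)
10^64 ≡ 198^2 = 39204 ≡ 25 (mod 203)
101 = 64 + 32 + 4 + 1 in binary powers of 2.
So 10^101 ≡ 25 · 198 · 53 · 10 ≡ 131 (mod 203).
Squaring chain: 131; never reaches −1, so base 10 is a Miller–Rabin witness that 203 is composite.

131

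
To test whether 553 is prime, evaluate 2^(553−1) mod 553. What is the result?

64

2^1 ≡ 2 (mod 553)
2^2 ≡ 2^2 = 4 ≡ 4 (mod 553)
2^4 ≡ 4^2 = 16 ≡ 16 (mod 553)
2^8 ≡ 16^2 = 256 ≡ 256 (mod 553)
2^16 ≡ 256^2 = 65536 ≡ 282 (mod 553)
2^32 ≡ 282^2 = 79524 ≡ 445 (mod 553)
2^64 ≡ 445^2 = 198025 ≡ 51 (mod 553)
2^128 ≡ 51^2 = 2601 ≡ 389 (mod 553)
2^256 ≡ 389^2 = 151321 ≡ 352 (mod 553)
2^512 ≡ 352^2 = 123904 ≡ 32 (mod 553)
552 = 512 + 32 + 8 in binary powers of 2.
So 2^552 ≡ 32 · 445 · 256 ≡ 64 (mod 553).
Since 64 ≠ 1, base 2 is a Fermat witness: 553 is composite.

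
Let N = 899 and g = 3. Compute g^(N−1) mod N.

38

3^1 ≡ 3 (mod 899)
3^2 ≡ 3^2 = 9 ≡ 9 (mod 899)
3^4 ≡ 9^2 = 81 ≡ 81 (mod 899)
3^8 ≡ 81^2 = 6561 ≡ 268 (mod 899)
3^16 ≡ 268^2 = 71824 ≡ 803 (mod 899)
3^32 ≡ 803^2 = 644809 ≡ 226 (mod 899)
3^64 ≡ 226^2 = 51076 ≡ 732 (mod 899)
3^128 ≡ 732^2 = 535824 ≡ 20 (mod 899)
3^256 ≡ 20^2 = 400 ≡ 400 (mod 899)
3^512 ≡ 400^2 = 160000 ≡ 877 (mod 899)
898 = 512 + 256 + 128 + 2 in binary powers of 2.
So 3^898 ≡ 877 · 400 · 20 · 9 ≡ 38 (mod 899).
Since 38 ≠ 1, base 3 is a Fermat witness: 899 is composite.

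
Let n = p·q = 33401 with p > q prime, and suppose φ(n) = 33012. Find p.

φ(n) = (p−1)(q−1) = n − (p+q) + 1, so p + q = 33401 − 33012 + 1 = 390.
p and q are the roots of t² − 390t + 33401 = 0.
Discriminant: 390² − 4·33401 = 152100 − 133604 = 18496; √18496 = 136.
q = (390 − 136)/2 = 127, p = (390 + 136)/2 = 263.
Check: 127 · 263 = 33401.

263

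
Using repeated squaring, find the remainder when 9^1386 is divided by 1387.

1

9^1 ≡ 9 (mod 1387)
9^2 ≡ 9^2 = 81 ≡ 81 (mod 1387)
9^4 ≡ 81^2 = 6561 ≡ 1013 (mod 1387)
9^8 ≡ 1013^2 = 1026169 ≡ 1176 (mod 1387)
9^16 ≡ 1176^2 = 1382976 ≡ 137 (mod 1387)
9^32 ≡ 137^2 = 18769 ≡ 738 (mod 1387)
9^64 ≡ 738^2 = 544644 ≡ 940 (mod 1387)
9^128 ≡ 940^2 = 883600 ≡ 81 (mod 1387)
9^256 ≡ 81^2 = 6561 ≡ 1013 (mod 1387)
9^512 ≡ 1013^2 = 1026169 ≡ 1176 (mod 1387)
9^1024 ≡ 1176^2 = 1382976 ≡ 137 (mod 1387)
1386 = 1024 + 256 + 64 + 32 + 8 + 2 in binary powers of 2.
So 9^1386 ≡ 137 · 1013 · 940 · 738 · 1176 · 81 ≡ 1 (mod 1387).
Since the result is 1, base 9 gives no evidence that 1387 is composite.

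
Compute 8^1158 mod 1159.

8^1 ≡ 8 (mod 1159)
8^2 ≡ 8^2 = 64 ≡ 64 (mod 1159)
8^4 ≡ 64^2 = 4096 ≡ 619 (mod 1159)
8^8 ≡ 619^2 = 383161 ≡ 691 (mod 1159)
8^16 ≡ 691^2 = 477481 ≡ 1132 (mod 1159)
8^32 ≡ 1132^2 = 1281424 ≡ 729 (mod 1159)
8^64 ≡ 729^2 = 531441 ≡ 619 (mod 1159)
8^128 ≡ 619^2 = 383161 ≡ 691 (mod 1159)
8^256 ≡ 691^2 = 477481 ≡ 1132 (mod 1159)
8^512 ≡ 1132^2 = 1281424 ≡ 729 (mod 1159)
8^1024 ≡ 729^2 = 531441 ≡ 619 (mod 1159)
1158 = 1024 + 128 + 4 + 2 in binary powers of 2.
So 8^1158 ≡ 619 · 691 · 619 · 64 ≡ 590 (mod 1159).
Since 590 ≠ 1, base 8 is a Fermat witness: 1159 is composite.

590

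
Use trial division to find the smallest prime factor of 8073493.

8073493 is odd.
Digit sum 34, not divisible by 3.
Ends in 3: not divisible by 5.
7: 8073493 = 7·1153356 + 1
11: 8073493 = 11·733953 + 10
13: 8073493 = 13·621037 + 12
17: 8073493 = 17·474911 + 6
19: 8073493 = 19·424920 + 13
23: 8073493 = 23·351021 + 10
29: 8073493 = 29·278396 + 9
31: 8073493 = 31·260435 + 8
37: 8073493 = 37·218202 + 19
41: 8073493 = 41·196914 + 19
43: 8073493 = 43·187755 + 28
47: 8073493 = 47·171776 + 21
53: 8073493 = 53·152330 + 3
59: 8073493 = 59·136838 + 51
61: 8073493 = 61·132352 + 21
67: 8073493 = 67·120499 + 60
71: 8073493 = 71·113711 + 12
73: 8073493 = 73·110595 + 58
79: 8073493 = 79·102196 + 9
83: 8073493 = 83·97271

83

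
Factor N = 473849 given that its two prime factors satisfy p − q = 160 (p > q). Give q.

613

Since p = q + 160, we have 473849 = q(q + 160), so q² + 160q − 473849 = 0.
Discriminant: 160² + 4·473849 = 25600 + 1895396 = 1920996; √1920996 = 1386.
q = (−160 + 1386)/2 = 613, and p = q + 160 = 773.
Check: 613 · 773 = 473849.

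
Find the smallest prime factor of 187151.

23

187151 is odd.
Digit sum 23, not divisible by 3.
Ends in 1: not divisible by 5.
7: 187151 = 7·26735 + 6
11: 187151 = 11·17013 + 8
13: 187151 = 13·14396 + 3
17: 187151 = 17·11008 + 15
19: 187151 = 19·9850 + 1
23: 187151 = 23·8137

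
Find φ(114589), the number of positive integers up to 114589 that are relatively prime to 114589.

104976

Factor: 114589 = 19 · 37 · 163.
φ(114589) = (19−1) · (37−1) · (163−1) = 18 · 36 · 162 = 104976.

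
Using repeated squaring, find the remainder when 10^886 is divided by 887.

10^1 ≡ 10 (mod 887)
10^2 ≡ 10^2 = 100 ≡ 100 (mod 887)
10^4 ≡ 100^2 = 10000 ≡ 243 (mod 887)
10^8 ≡ 243^2 = 59049 ≡ 507 (mod 887)
10^16 ≡ 507^2 = 257049 ≡ 706 (mod 887)
10^32 ≡ 706^2 = 498436 ≡ 829 (mod 887)
10^64 ≡ 829^2 = 687241 ≡ 703 (mod 887)
10^128 ≡ 703^2 = 494209 ≡ 150 (mod 887)
10^256 ≡ 150^2 = 22500 ≡ 325 (mod 887)
10^512 ≡ 325^2 = 105625 ≡ 72 (mod 887)
886 = 512 + 256 + 64 + 32 + 16 + 4 + 2 in binary powers of 2.
So 10^886 ≡ 72 · 325 · 703 · 829 · 706 · 243 · 100 ≡ 1 (mod 887).
Since the result is 1, base 10 gives no evidence that 887 is composite.

1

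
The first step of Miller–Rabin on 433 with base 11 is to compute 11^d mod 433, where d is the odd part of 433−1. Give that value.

433 − 1 = 432 = 2^4 · 27, so d = 27.
11^1 ≡ 11 (mod 433)
11^2 ≡ 11^2 = 121 ≡ 121 (mod 433)
11^4 ≡ 121^2 = 14641 ≡ 352 (mod 433)
11^8 ≡ 352^2 = 123904 ≡ 66 (mod 433)
11^16 ≡ 66^2 = 4356 ≡ 26 (mod 433)
27 = 16 + 8 + 2 + 1 in binary powers of 2.
So 11^27 ≡ 26 · 66 · 121 · 11 ≡ 354 (mod 433).
Squaring chain: 354 → 179 → 432 → 1; reaches −1, so base 11 does not prove 433 composite.

354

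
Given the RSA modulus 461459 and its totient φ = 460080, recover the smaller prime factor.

φ(n) = (p−1)(q−1) = n − (p+q) + 1, so p + q = 461459 − 460080 + 1 = 1380.
p and q are the roots of t² − 1380t + 461459 = 0.
Discriminant: 1380² − 4·461459 = 1904400 − 1845836 = 58564; √58564 = 242.
q = (1380 − 242)/2 = 569, p = (1380 + 242)/2 = 811.
Check: 569 · 811 = 461459.

569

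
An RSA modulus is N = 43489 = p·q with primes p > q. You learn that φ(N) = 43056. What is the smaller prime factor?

157

φ(n) = (p−1)(q−1) = n − (p+q) + 1, so p + q = 43489 − 43056 + 1 = 434.
p and q are the roots of t² − 434t + 43489 = 0.
Discriminant: 434² − 4·43489 = 188356 − 173956 = 14400; √14400 = 120.
q = (434 − 120)/2 = 157, p = (434 + 120)/2 = 277.
Check: 157 · 277 = 43489.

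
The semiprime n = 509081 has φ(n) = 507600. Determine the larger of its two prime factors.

941

φ(n) = (p−1)(q−1) = n − (p+q) + 1, so p + q = 509081 − 507600 + 1 = 1482.
p and q are the roots of t² − 1482t + 509081 = 0.
Discriminant: 1482² − 4·509081 = 2196324 − 2036324 = 160000; √160000 = 400.
q = (1482 − 400)/2 = 541, p = (1482 + 400)/2 = 941.
Check: 541 · 941 = 509081.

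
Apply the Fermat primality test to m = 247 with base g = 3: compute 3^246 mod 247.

144

3^1 ≡ 3 (mod 247)
3^2 ≡ 3^2 = 9 ≡ 9 (mod 247)
3^4 ≡ 9^2 = 81 ≡ 81 (mod 247)
3^8 ≡ 81^2 = 6561 ≡ 139 (mod 247)
3^16 ≡ 139^2 = 19321 ≡ 55 (mod 247)
3^32 ≡ 55^2 = 3025 ≡ 61 (mod 247)
3^64 ≡ 61^2 = 3721 ≡ 16 (mod 247)
3^128 ≡ 16^2 = 256 ≡ 9 (mod 247)
246 = 128 + 64 + 32 + 16 + 4 + 2 in binary powers of 2.
So 3^246 ≡ 9 · 16 · 61 · 55 · 81 · 9 ≡ 144 (mod 247).
Since 144 ≠ 1, base 3 is a Fermat witness: 247 is composite.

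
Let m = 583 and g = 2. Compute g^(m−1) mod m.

70

2^1 ≡ 2 (mod 583)
2^2 ≡ 2^2 = 4 ≡ 4 (mod 583)
2^4 ≡ 4^2 = 16 ≡ 16 (mod 583)
2^8 ≡ 16^2 = 256 ≡ 256 (mod 583)
2^16 ≡ 256^2 = 65536 ≡ 240 (mod 583)
2^32 ≡ 240^2 = 57600 ≡ 466 (mod 583)
2^64 ≡ 466^2 = 217156 ≡ 280 (mod 583)
2^128 ≡ 280^2 = 78400 ≡ 278 (mod 583)
2^256 ≡ 278^2 = 77284 ≡ 328 (mod 583)
2^512 ≡ 328^2 = 107584 ≡ 312 (mod 583)
582 = 512 + 64 + 4 + 2 in binary powers of 2.
So 2^582 ≡ 312 · 280 · 16 · 4 ≡ 70 (mod 583).
Since 70 ≠ 1, base 2 is a Fermat witness: 583 is composite.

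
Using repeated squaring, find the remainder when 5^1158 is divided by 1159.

729

5^1 ≡ 5 (mod 1159)
5^2 ≡ 5^2 = 25 ≡ 25 (mod 1159)
5^4 ≡ 25^2 = 625 ≡ 625 (mod 1159)
5^8 ≡ 625^2 = 390625 ≡ 42 (mod 1159)
5^16 ≡ 42^2 = 1764 ≡ 605 (mod 1159)
5^32 ≡ 605^2 = 366025 ≡ 940 (mod 1159)
5^64 ≡ 940^2 = 883600 ≡ 442 (mod 1159)
5^128 ≡ 442^2 = 195364 ≡ 652 (mod 1159)
5^256 ≡ 652^2 = 425104 ≡ 910 (mod 1159)
5^512 ≡ 910^2 = 828100 ≡ 574 (mod 1159)
5^1024 ≡ 574^2 = 329476 ≡ 320 (mod 1159)
1158 = 1024 + 128 + 4 + 2 in binary powers of 2.
So 5^1158 ≡ 320 · 652 · 625 · 25 ≡ 729 (mod 1159).
Since 729 ≠ 1, base 5 is a Fermat witness: 1159 is composite.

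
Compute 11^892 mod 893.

11^1 ≡ 11 (mod 893)
11^2 ≡ 11^2 = 121 ≡ 121 (mod 893)
11^4 ≡ 121^2 = 14641 ≡ 353 (mod 893)
11^8 ≡ 353^2 = 124609 ≡ 482 (mod 893)
11^16 ≡ 482^2 = 232324 ≡ 144 (mod 893)
11^32 ≡ 144^2 = 20736 ≡ 197 (mod 893)
11^64 ≡ 197^2 = 38809 ≡ 410 (mod 893)
11^128 ≡ 410^2 = 168100 ≡ 216 (mod 893)
11^256 ≡ 216^2 = 46656 ≡ 220 (mod 893)
11^512 ≡ 220^2 = 48400 ≡ 178 (mod 893)
892 = 512 + 256 + 64 + 32 + 16 + 8 + 4 in binary powers of 2.
So 11^892 ≡ 178 · 220 · 410 · 197 · 144 · 482 · 353 ≡ 410 (mod 893).
Since 410 ≠ 1, base 11 is a Fermat witness: 893 is composite.

410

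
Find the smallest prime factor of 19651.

19651 is odd.
Digit sum 22, not divisible by 3.
Ends in 1: not divisible by 5.
7: 19651 = 7·2807 + 2
11: 19651 = 11·1786 + 5
13: 19651 = 13·1511 + 8
17: 19651 = 17·1155 + 16
19: 19651 = 19·1034 + 5
23: 19651 = 23·854 + 9
29: 19651 = 29·677 + 18
31: 19651 = 31·633 + 28
37: 19651 = 37·531 + 4
41: 19651 = 41·479 + 12
43: 19651 = 43·457

43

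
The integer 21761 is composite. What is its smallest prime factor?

47

21761 is odd.
Digit sum 17, not divisible by 3.
Ends in 1: not divisible by 5.
7: 21761 = 7·3108 + 5
11: 21761 = 11·1978 + 3
13: 21761 = 13·1673 + 12
17: 21761 = 17·1280 + 1
19: 21761 = 19·1145 + 6
23: 21761 = 23·946 + 3
29: 21761 = 29·750 + 11
31: 21761 = 31·701 + 30
37: 21761 = 37·588 + 5
41: 21761 = 41·530 + 31
43: 21761 = 43·506 + 3
47: 21761 = 47·463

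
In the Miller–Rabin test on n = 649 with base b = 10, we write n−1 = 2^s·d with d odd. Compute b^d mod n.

131

649 − 1 = 648 = 2^3 · 81, so d = 81.
10^1 ≡ 10 (mod 649)
10^2 ≡ 10^2 = 100 ≡ 100 (mod 649)
10^4 ≡ 100^2 = 10000 ≡ 265 (mod 649)
10^8 ≡ 265^2 = 70225 ≡ 133 (mod 649)
10^16 ≡ 133^2 = 17689 ≡ 166 (mod 649)
10^32 ≡ 166^2 = 27556 ≡ 298 (mod 649)
10^64 ≡ 298^2 = 88804 ≡ 540 (mod 649)
81 = 64 + 16 + 1 in binary powers of 2.
So 10^81 ≡ 540 · 166 · 10 ≡ 131 (mod 649).
Squaring chain: 131 → 287 → 595; never reaches −1, so base 10 is a Miller–Rabin witness that 649 is composite.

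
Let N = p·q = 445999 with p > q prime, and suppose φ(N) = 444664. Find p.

φ(n) = (p−1)(q−1) = n − (p+q) + 1, so p + q = 445999 − 444664 + 1 = 1336.
p and q are the roots of t² − 1336t + 445999 = 0.
Discriminant: 1336² − 4·445999 = 1784896 − 1783996 = 900; √900 = 30.
q = (1336 − 30)/2 = 653, p = (1336 + 30)/2 = 683.
Check: 653 · 683 = 445999.

683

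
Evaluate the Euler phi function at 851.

Factor: 851 = 23 · 37.
φ(851) = (23−1) · (37−1) = 22 · 36 = 792.

792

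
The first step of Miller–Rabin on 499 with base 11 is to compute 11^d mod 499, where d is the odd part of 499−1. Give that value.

498

499 − 1 = 498 = 2^1 · 249, so d = 249.
11^1 ≡ 11 (mod 499)
11^2 ≡ 11^2 = 121 ≡ 121 (mod 499)
11^4 ≡ 121^2 = 14641 ≡ 170 (mod 499)
11^8 ≡ 170^2 = 28900 ≡ 457 (mod 499)
11^16 ≡ 457^2 = 208849 ≡ 267 (mod 499)
11^32 ≡ 267^2 = 71289 ≡ 431 (mod 499)
11^64 ≡ 431^2 = 185761 ≡ 133 (mod 499)
11^128 ≡ 133^2 = 17689 ≡ 224 (mod 499)
249 = 128 + 64 + 32 + 16 + 8 + 1 in binary powers of 2.
So 11^249 ≡ 224 · 133 · 431 · 267 · 457 · 11 ≡ 498 (mod 499).
Since 11^d ≡ 498 (mod 499), base 11 does not prove 499 composite.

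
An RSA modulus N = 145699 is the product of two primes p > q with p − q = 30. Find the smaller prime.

367

Since p = q + 30, we have 145699 = q(q + 30), so q² + 30q − 145699 = 0.
Discriminant: 30² + 4·145699 = 900 + 582796 = 583696; √583696 = 764.
q = (−30 + 764)/2 = 367, and p = q + 30 = 397.
Check: 367 · 397 = 145699.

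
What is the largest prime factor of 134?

134 = 2 · 67
67 is prime.
So 134 = 2 · 67; the largest prime factor is 67.

67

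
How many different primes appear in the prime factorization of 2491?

2

2491 = 47 · 53
2491 = 47 · 53, which has 2 distinct prime factors.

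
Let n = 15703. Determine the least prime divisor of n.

15703 is odd.
Digit sum 16, not divisible by 3.
Ends in 3: not divisible by 5.
7: 15703 = 7·2243 + 2
11: 15703 = 11·1427 + 6
13: 15703 = 13·1207 + 12
17: 15703 = 17·923 + 12
19: 15703 = 19·826 + 9
23: 15703 = 23·682 + 17
29: 15703 = 29·541 + 14
31: 15703 = 31·506 + 17
37: 15703 = 37·424 + 15
41: 15703 = 41·383

41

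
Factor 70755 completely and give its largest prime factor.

70755 = 3 · 23585
23585 = 5 · 4717
4717 = 53 · 89
89 is prime.
So 70755 = 3 · 5 · 53 · 89; the largest prime factor is 89.

89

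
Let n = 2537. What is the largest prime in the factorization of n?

59

2537 = 43 · 59
59 is prime.
So 2537 = 43 · 59; the largest prime factor is 59.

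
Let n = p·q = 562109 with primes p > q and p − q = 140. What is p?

Since p = q + 140, we have 562109 = q(q + 140), so q² + 140q − 562109 = 0.
Discriminant: 140² + 4·562109 = 19600 + 2248436 = 2268036; √2268036 = 1506.
q = (−140 + 1506)/2 = 683, and p = q + 140 = 823.
Check: 683 · 823 = 562109.

823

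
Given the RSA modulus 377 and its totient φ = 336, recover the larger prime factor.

φ(n) = (p−1)(q−1) = n − (p+q) + 1, so p + q = 377 − 336 + 1 = 42.
p and q are the roots of t² − 42t + 377 = 0.
Discriminant: 42² − 4·377 = 1764 − 1508 = 256; √256 = 16.
q = (42 − 16)/2 = 13, p = (42 + 16)/2 = 29.
Check: 13 · 29 = 377.

29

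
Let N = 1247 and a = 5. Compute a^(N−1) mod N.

5^1 ≡ 5 (mod 1247)
5^2 ≡ 5^2 = 25 ≡ 25 (mod 1247)
5^4 ≡ 25^2 = 625 ≡ 625 (mod 1247)
5^8 ≡ 625^2 = 390625 ≡ 314 (mod 1247)
5^16 ≡ 314^2 = 98596 ≡ 83 (mod 1247)
5^32 ≡ 83^2 = 6889 ≡ 654 (mod 1247)
5^64 ≡ 654^2 = 427716 ≡ 1242 (mod 1247)
5^128 ≡ 1242^2 = 1542564 ≡ 25 (mod 1247)
5^256 ≡ 25^2 = 625 ≡ 625 (mod 1247)
5^512 ≡ 625^2 = 390625 ≡ 314 (mod 1247)
5^1024 ≡ 314^2 = 98596 ≡ 83 (mod 1247)
1246 = 1024 + 128 + 64 + 16 + 8 + 4 + 2 in binary powers of 2.
So 5^1246 ≡ 83 · 25 · 1242 · 83 · 314 · 625 · 25 ≡ 436 (mod 1247).
Since 436 ≠ 1, base 5 is a Fermat witness: 1247 is composite.

436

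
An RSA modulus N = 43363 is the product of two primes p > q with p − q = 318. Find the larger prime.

421

Since p = q + 318, we have 43363 = q(q + 318), so q² + 318q − 43363 = 0.
Discriminant: 318² + 4·43363 = 101124 + 173452 = 274576; √274576 = 524.
q = (−318 + 524)/2 = 103, and p = q + 318 = 421.
Check: 103 · 421 = 43363.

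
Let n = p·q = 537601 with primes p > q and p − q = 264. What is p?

Since p = q + 264, we have 537601 = q(q + 264), so q² + 264q − 537601 = 0.
Discriminant: 264² + 4·537601 = 69696 + 2150404 = 2220100; √2220100 = 1490.
q = (−264 + 1490)/2 = 613, and p = q + 264 = 877.
Check: 613 · 877 = 537601.

877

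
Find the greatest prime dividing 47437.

89

47437 = 13 · 3649
3649 = 41 · 89
89 is prime.
So 47437 = 13 · 41 · 89; the largest prime factor is 89.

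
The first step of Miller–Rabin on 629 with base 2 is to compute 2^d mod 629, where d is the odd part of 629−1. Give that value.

629 − 1 = 628 = 2^2 · 157, so d = 157.
2^1 ≡ 2 (mod 629)
2^2 ≡ 2^2 = 4 ≡ 4 (mod 629)
2^4 ≡ 4^2 = 16 ≡ 16 (mod 629)
2^8 ≡ 16^2 = 256 ≡ 256 (mod 629)
2^16 ≡ 256^2 = 65536 ≡ 120 (mod 629)
2^32 ≡ 120^2 = 14400 ≡ 562 (mod 629)
2^64 ≡ 562^2 = 315844 ≡ 86 (mod 629)
2^128 ≡ 86^2 = 7396 ≡ 477 (mod 629)
157 = 128 + 16 + 8 + 4 + 1 in binary powers of 2.
So 2^157 ≡ 477 · 120 · 256 · 16 · 2 ≡ 15 (mod 629).
Squaring chain: 15 → 225; never reaches −1, so base 2 is a Miller–Rabin witness that 629 is composite.

15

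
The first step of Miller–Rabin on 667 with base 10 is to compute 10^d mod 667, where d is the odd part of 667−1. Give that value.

172

667 − 1 = 666 = 2^1 · 333, so d = 333.
10^1 ≡ 10 (mod 667)
10^2 ≡ 10^2 = 100 ≡ 100 (mod 667)
10^4 ≡ 100^2 = 10000 ≡ 662 (mod 667)
10^8 ≡ 662^2 = 438244 ≡ 25 (mod 667)
10^16 ≡ 25^2 = 625 ≡ 625 (mod 667)
10^32 ≡ 625^2 = 390625 ≡ 430 (mod 667)
10^64 ≡ 430^2 = 184900 ≡ 141 (mod 667)
10^128 ≡ 141^2 = 19881 ≡ 538 (mod 667)
10^256 ≡ 538^2 = 289444 ≡ 633 (mod 667)
333 = 256 + 64 + 8 + 4 + 1 in binary powers of 2.
So 10^333 ≡ 633 · 141 · 25 · 662 · 10 ≡ 172 (mod 667).
Squaring chain: 172; never reaches −1, so base 10 is a Miller–Rabin witness that 667 is composite.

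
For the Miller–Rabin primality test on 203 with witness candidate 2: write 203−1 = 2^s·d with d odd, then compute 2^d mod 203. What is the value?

203 − 1 = 202 = 2^1 · 101, so d = 101.
2^1 ≡ 2 (mod 203)
2^2 ≡ 2^2 = 4 ≡ 4 (mod 203)
2^4 ≡ 4^2 = 16 ≡ 16 (mod 203)
2^8 ≡ 16^2 = 256 ≡ 53 (mod 203)
2^16 ≡ 53^2 = 2809 ≡ 170 (mod 203)
2^32 ≡ 170^2 = 28900 ≡ 74 (mod 203)
2^64 ≡ 74^2 = 5476 ≡ 198 (mod 203)
101 = 64 + 32 + 4 + 1 in binary powers of 2.
So 2^101 ≡ 198 · 74 · 16 · 2 ≡ 137 (mod 203).
Squaring chain: 137; never reaches −1, so base 2 is a Miller–Rabin witness that 203 is composite.

137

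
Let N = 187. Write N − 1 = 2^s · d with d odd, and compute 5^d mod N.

37

187 − 1 = 186 = 2^1 · 93, so d = 93.
5^1 ≡ 5 (mod 187)
5^2 ≡ 5^2 = 25 ≡ 25 (mod 187)
5^4 ≡ 25^2 = 625 ≡ 64 (mod 187)
5^8 ≡ 64^2 = 4096 ≡ 169 (mod 187)
5^16 ≡ 169^2 = 28561 ≡ 137 (mod 187)
5^32 ≡ 137^2 = 18769 ≡ 69 (mod 187)
5^64 ≡ 69^2 = 4761 ≡ 86 (mod 187)
93 = 64 + 16 + 8 + 4 + 1 in binary powers of 2.
So 5^93 ≡ 86 · 137 · 169 · 64 · 5 ≡ 37 (mod 187).
Squaring chain: 37; never reaches −1, so base 5 is a Miller–Rabin witness that 187 is composite.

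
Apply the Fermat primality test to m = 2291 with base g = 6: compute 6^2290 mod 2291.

400

6^1 ≡ 6 (mod 2291)
6^2 ≡ 6^2 = 36 ≡ 36 (mod 2291)
6^4 ≡ 36^2 = 1296 ≡ 1296 (mod 2291)
6^8 ≡ 1296^2 = 1679616 ≡ 313 (mod 2291)
6^16 ≡ 313^2 = 97969 ≡ 1747 (mod 2291)
6^32 ≡ 1747^2 = 3052009 ≡ 397 (mod 2291)
6^64 ≡ 397^2 = 157609 ≡ 1821 (mod 2291)
6^128 ≡ 1821^2 = 3316041 ≡ 964 (mod 2291)
6^256 ≡ 964^2 = 929296 ≡ 1441 (mod 2291)
6^512 ≡ 1441^2 = 2076481 ≡ 835 (mod 2291)
6^1024 ≡ 835^2 = 697225 ≡ 761 (mod 2291)
6^2048 ≡ 761^2 = 579121 ≡ 1789 (mod 2291)
2290 = 2048 + 128 + 64 + 32 + 16 + 2 in binary powers of 2.
So 6^2290 ≡ 1789 · 964 · 1821 · 397 · 1747 · 36 ≡ 400 (mod 2291).
Since 400 ≠ 1, base 6 is a Fermat witness: 2291 is composite.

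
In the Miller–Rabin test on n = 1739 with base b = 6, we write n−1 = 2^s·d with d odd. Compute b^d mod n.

1560

1739 − 1 = 1738 = 2^1 · 869, so d = 869.
6^1 ≡ 6 (mod 1739)
6^2 ≡ 6^2 = 36 ≡ 36 (mod 1739)
6^4 ≡ 36^2 = 1296 ≡ 1296 (mod 1739)
6^8 ≡ 1296^2 = 1679616 ≡ 1481 (mod 1739)
6^16 ≡ 1481^2 = 2193361 ≡ 482 (mod 1739)
6^32 ≡ 482^2 = 232324 ≡ 1037 (mod 1739)
6^64 ≡ 1037^2 = 1075369 ≡ 667 (mod 1739)
6^128 ≡ 667^2 = 444889 ≡ 1444 (mod 1739)
6^256 ≡ 1444^2 = 2085136 ≡ 75 (mod 1739)
6^512 ≡ 75^2 = 5625 ≡ 408 (mod 1739)
869 = 512 + 256 + 64 + 32 + 4 + 1 in binary powers of 2.
So 6^869 ≡ 408 · 75 · 667 · 1037 · 1296 · 6 ≡ 1560 (mod 1739).
Squaring chain: 1560; never reaches −1, so base 6 is a Miller–Rabin witness that 1739 is composite.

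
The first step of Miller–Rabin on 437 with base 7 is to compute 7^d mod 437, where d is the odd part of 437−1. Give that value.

102

437 − 1 = 436 = 2^2 · 109, so d = 109.
7^1 ≡ 7 (mod 437)
7^2 ≡ 7^2 = 49 ≡ 49 (mod 437)
7^4 ≡ 49^2 = 2401 ≡ 216 (mod 437)
7^8 ≡ 216^2 = 46656 ≡ 334 (mod 437)
7^16 ≡ 334^2 = 111556 ≡ 121 (mod 437)
7^32 ≡ 121^2 = 14641 ≡ 220 (mod 437)
7^64 ≡ 220^2 = 48400 ≡ 330 (mod 437)
109 = 64 + 32 + 8 + 4 + 1 in binary powers of 2.
So 7^109 ≡ 330 · 220 · 334 · 216 · 7 ≡ 102 (mod 437).
Squaring chain: 102 → 353; never reaches −1, so base 7 is a Miller–Rabin witness that 437 is composite.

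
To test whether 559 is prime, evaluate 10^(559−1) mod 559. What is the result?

365

10^1 ≡ 10 (mod 559)
10^2 ≡ 10^2 = 100 ≡ 100 (mod 559)
10^4 ≡ 100^2 = 10000 ≡ 497 (mod 559)
10^8 ≡ 497^2 = 247009 ≡ 490 (mod 559)
10^16 ≡ 490^2 = 240100 ≡ 289 (mod 559)
10^32 ≡ 289^2 = 83521 ≡ 230 (mod 559)
10^64 ≡ 230^2 = 52900 ≡ 354 (mod 559)
10^128 ≡ 354^2 = 125316 ≡ 100 (mod 559)
10^256 ≡ 100^2 = 10000 ≡ 497 (mod 559)
10^512 ≡ 497^2 = 247009 ≡ 490 (mod 559)
558 = 512 + 32 + 8 + 4 + 2 in binary powers of 2.
So 10^558 ≡ 490 · 230 · 490 · 497 · 100 ≡ 365 (mod 559).
Since 365 ≠ 1, base 10 is a Fermat witness: 559 is composite.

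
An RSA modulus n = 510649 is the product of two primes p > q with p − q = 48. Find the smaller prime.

Since p = q + 48, we have 510649 = q(q + 48), so q² + 48q − 510649 = 0.
Discriminant: 48² + 4·510649 = 2304 + 2042596 = 2044900; √2044900 = 1430.
q = (−48 + 1430)/2 = 691, and p = q + 48 = 739.
Check: 691 · 739 = 510649.

691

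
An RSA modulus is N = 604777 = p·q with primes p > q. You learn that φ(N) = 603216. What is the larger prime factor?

853

φ(n) = (p−1)(q−1) = n − (p+q) + 1, so p + q = 604777 − 603216 + 1 = 1562.
p and q are the roots of t² − 1562t + 604777 = 0.
Discriminant: 1562² − 4·604777 = 2439844 − 2419108 = 20736; √20736 = 144.
q = (1562 − 144)/2 = 709, p = (1562 + 144)/2 = 853.
Check: 709 · 853 = 604777.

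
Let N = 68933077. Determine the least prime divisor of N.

83

68933077 is odd.
Digit sum 43, not divisible by 3.
Ends in 7: not divisible by 5.
7: 68933077 = 7·9847582 + 3
11: 68933077 = 11·6266643 + 4
13: 68933077 = 13·5302544 + 5
17: 68933077 = 17·4054886 + 15
19: 68933077 = 19·3628056 + 13
23: 68933077 = 23·2997090 + 7
29: 68933077 = 29·2377002 + 19
31: 68933077 = 31·2223647 + 20
37: 68933077 = 37·1863056 + 5
41: 68933077 = 41·1681294 + 23
43: 68933077 = 43·1603094 + 35
47: 68933077 = 47·1466661 + 10
53: 68933077 = 53·1300624 + 5
59: 68933077 = 59·1168357 + 14
61: 68933077 = 61·1130050 + 27
67: 68933077 = 67·1028851 + 60
71: 68933077 = 71·970888 + 29
73: 68933077 = 73·944288 + 53
79: 68933077 = 79·872570 + 47
83: 68933077 = 83·830519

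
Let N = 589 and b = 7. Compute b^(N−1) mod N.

7^1 ≡ 7 (mod 589)
7^2 ≡ 7^2 = 49 ≡ 49 (mod 589)
7^4 ≡ 49^2 = 2401 ≡ 45 (mod 589)
7^8 ≡ 45^2 = 2025 ≡ 258 (mod 589)
7^16 ≡ 258^2 = 66564 ≡ 7 (mod 589)
7^32 ≡ 7^2 = 49 ≡ 49 (mod 589)
7^64 ≡ 49^2 = 2401 ≡ 45 (mod 589)
7^128 ≡ 45^2 = 2025 ≡ 258 (mod 589)
7^256 ≡ 258^2 = 66564 ≡ 7 (mod 589)
7^512 ≡ 7^2 = 49 ≡ 49 (mod 589)
588 = 512 + 64 + 8 + 4 in binary powers of 2.
So 7^588 ≡ 49 · 45 · 258 · 45 ≡ 343 (mod 589).
Since 343 ≠ 1, base 7 is a Fermat witness: 589 is composite.

343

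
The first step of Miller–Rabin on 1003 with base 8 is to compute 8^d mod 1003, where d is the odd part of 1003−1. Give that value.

1003 − 1 = 1002 = 2^1 · 501, so d = 501.
8^1 ≡ 8 (mod 1003)
8^2 ≡ 8^2 = 64 ≡ 64 (mod 1003)
8^4 ≡ 64^2 = 4096 ≡ 84 (mod 1003)
8^8 ≡ 84^2 = 7056 ≡ 35 (mod 1003)
8^16 ≡ 35^2 = 1225 ≡ 222 (mod 1003)
8^32 ≡ 222^2 = 49284 ≡ 137 (mod 1003)
8^64 ≡ 137^2 = 18769 ≡ 715 (mod 1003)
8^128 ≡ 715^2 = 511225 ≡ 698 (mod 1003)
8^256 ≡ 698^2 = 487204 ≡ 749 (mod 1003)
501 = 256 + 128 + 64 + 32 + 16 + 4 + 1 in binary powers of 2.
So 8^501 ≡ 749 · 698 · 715 · 137 · 222 · 84 · 8 ≡ 791 (mod 1003).
Squaring chain: 791; never reaches −1, so base 8 is a Miller–Rabin witness that 1003 is composite.

791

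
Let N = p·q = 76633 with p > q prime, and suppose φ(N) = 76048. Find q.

φ(n) = (p−1)(q−1) = n − (p+q) + 1, so p + q = 76633 − 76048 + 1 = 586.
p and q are the roots of t² − 586t + 76633 = 0.
Discriminant: 586² − 4·76633 = 343396 − 306532 = 36864; √36864 = 192.
q = (586 − 192)/2 = 197, p = (586 + 192)/2 = 389.
Check: 197 · 389 = 76633.

197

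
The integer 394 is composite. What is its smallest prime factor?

2

394 is even: 2 divides it.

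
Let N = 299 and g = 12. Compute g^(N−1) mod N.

12^1 ≡ 12 (mod 299)
12^2 ≡ 12^2 = 144 ≡ 144 (mod 299)
12^4 ≡ 144^2 = 20736 ≡ 105 (mod 299)
12^8 ≡ 105^2 = 11025 ≡ 261 (mod 299)
12^16 ≡ 261^2 = 68121 ≡ 248 (mod 299)
12^32 ≡ 248^2 = 61504 ≡ 209 (mod 299)
12^64 ≡ 209^2 = 43681 ≡ 27 (mod 299)
12^128 ≡ 27^2 = 729 ≡ 131 (mod 299)
12^256 ≡ 131^2 = 17161 ≡ 118 (mod 299)
298 = 256 + 32 + 8 + 2 in binary powers of 2.
So 12^298 ≡ 118 · 209 · 261 · 144 ≡ 196 (mod 299).
Since 196 ≠ 1, base 12 is a Fermat witness: 299 is composite.

196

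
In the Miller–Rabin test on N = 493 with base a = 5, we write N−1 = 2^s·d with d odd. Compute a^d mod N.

493 − 1 = 492 = 2^2 · 123, so d = 123.
5^1 ≡ 5 (mod 493)
5^2 ≡ 5^2 = 25 ≡ 25 (mod 493)
5^4 ≡ 25^2 = 625 ≡ 132 (mod 493)
5^8 ≡ 132^2 = 17424 ≡ 169 (mod 493)
5^16 ≡ 169^2 = 28561 ≡ 460 (mod 493)
5^32 ≡ 460^2 = 211600 ≡ 103 (mod 493)
5^64 ≡ 103^2 = 10609 ≡ 256 (mod 493)
123 = 64 + 32 + 16 + 8 + 2 + 1 in binary powers of 2.
So 5^123 ≡ 256 · 103 · 460 · 169 · 25 · 5 ≡ 419 (mod 493).
Squaring chain: 419 → 53; never reaches −1, so base 5 is a Miller–Rabin witness that 493 is composite.

419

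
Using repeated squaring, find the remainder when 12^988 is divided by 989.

12^1 ≡ 12 (mod 989)
12^2 ≡ 12^2 = 144 ≡ 144 (mod 989)
12^4 ≡ 144^2 = 20736 ≡ 956 (mod 989)
12^8 ≡ 956^2 = 913936 ≡ 100 (mod 989)
12^16 ≡ 100^2 = 10000 ≡ 110 (mod 989)
12^32 ≡ 110^2 = 12100 ≡ 232 (mod 989)
12^64 ≡ 232^2 = 53824 ≡ 418 (mod 989)
12^128 ≡ 418^2 = 174724 ≡ 660 (mod 989)
12^256 ≡ 660^2 = 435600 ≡ 440 (mod 989)
12^512 ≡ 440^2 = 193600 ≡ 745 (mod 989)
988 = 512 + 256 + 128 + 64 + 16 + 8 + 4 in binary powers of 2.
So 12^988 ≡ 745 · 440 · 660 · 418 · 110 · 100 · 956 ≡ 418 (mod 989).
Since 418 ≠ 1, base 12 is a Fermat witness: 989 is composite.

418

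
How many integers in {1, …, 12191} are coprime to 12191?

11952

Factor: 12191 = 73 · 167.
φ(12191) = (73−1) · (167−1) = 72 · 166 = 11952.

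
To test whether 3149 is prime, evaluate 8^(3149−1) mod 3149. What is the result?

1203

8^1 ≡ 8 (mod 3149)
8^2 ≡ 8^2 = 64 ≡ 64 (mod 3149)
8^4 ≡ 64^2 = 4096 ≡ 947 (mod 3149)
8^8 ≡ 947^2 = 896809 ≡ 2493 (mod 3149)
8^16 ≡ 2493^2 = 6215049 ≡ 2072 (mod 3149)
8^32 ≡ 2072^2 = 4293184 ≡ 1097 (mod 3149)
8^64 ≡ 1097^2 = 1203409 ≡ 491 (mod 3149)
8^128 ≡ 491^2 = 241081 ≡ 1757 (mod 3149)
8^256 ≡ 1757^2 = 3087049 ≡ 1029 (mod 3149)
8^512 ≡ 1029^2 = 1058841 ≡ 777 (mod 3149)
8^1024 ≡ 777^2 = 603729 ≡ 2270 (mod 3149)
8^2048 ≡ 2270^2 = 5152900 ≡ 1136 (mod 3149)
3148 = 2048 + 1024 + 64 + 8 + 4 in binary powers of 2.
So 8^3148 ≡ 1136 · 2270 · 491 · 2493 · 947 ≡ 1203 (mod 3149).
Since 1203 ≠ 1, base 8 is a Fermat witness: 3149 is composite.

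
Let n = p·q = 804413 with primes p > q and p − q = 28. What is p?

Since p = q + 28, we have 804413 = q(q + 28), so q² + 28q − 804413 = 0.
Discriminant: 28² + 4·804413 = 784 + 3217652 = 3218436; √3218436 = 1794.
q = (−28 + 1794)/2 = 883, and p = q + 28 = 911.
Check: 883 · 911 = 804413.

911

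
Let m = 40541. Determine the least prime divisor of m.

40541 is odd.
Digit sum 14, not divisible by 3.
Ends in 1: not divisible by 5.
7: 40541 = 7·5791 + 4
11: 40541 = 11·3685 + 6
13: 40541 = 13·3118 + 7
17: 40541 = 17·2384 + 13
19: 40541 = 19·2133 + 14
23: 40541 = 23·1762 + 15
29: 40541 = 29·1397 + 28
31: 40541 = 31·1307 + 24
37: 40541 = 37·1095 + 26
41: 40541 = 41·988 + 33
43: 40541 = 43·942 + 35
47: 40541 = 47·862 + 27
53: 40541 = 53·764 + 49
59: 40541 = 59·687 + 8
61: 40541 = 61·664 + 37
67: 40541 = 67·605 + 6
71: 40541 = 71·571

71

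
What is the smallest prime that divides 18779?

18779 is odd.
Digit sum 32, not divisible by 3.
Ends in 9: not divisible by 5.
7: 18779 = 7·2682 + 5
11: 18779 = 11·1707 + 2
13: 18779 = 13·1444 + 7
17: 18779 = 17·1104 + 11
19: 18779 = 19·988 + 7
23: 18779 = 23·816 + 11
29: 18779 = 29·647 + 16
31: 18779 = 31·605 + 24
37: 18779 = 37·507 + 20
41: 18779 = 41·458 + 1
43: 18779 = 43·436 + 31
47: 18779 = 47·399 + 26
53: 18779 = 53·354 + 17
59: 18779 = 59·318 + 17
61: 18779 = 61·307 + 52
67: 18779 = 67·280 + 19
71: 18779 = 71·264 + 35
73: 18779 = 73·257 + 18
79: 18779 = 79·237 + 56
83: 18779 = 83·226 + 21
89: 18779 = 89·211

89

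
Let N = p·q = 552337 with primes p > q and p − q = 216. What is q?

Since p = q + 216, we have 552337 = q(q + 216), so q² + 216q − 552337 = 0.
Discriminant: 216² + 4·552337 = 46656 + 2209348 = 2256004; √2256004 = 1502.
q = (−216 + 1502)/2 = 643, and p = q + 216 = 859.
Check: 643 · 859 = 552337.

643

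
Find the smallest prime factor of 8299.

43

8299 is odd.
Digit sum 28, not divisible by 3.
Ends in 9: not divisible by 5.
7: 8299 = 7·1185 + 4
11: 8299 = 11·754 + 5
13: 8299 = 13·638 + 5
17: 8299 = 17·488 + 3
19: 8299 = 19·436 + 15
23: 8299 = 23·360 + 19
29: 8299 = 29·286 + 5
31: 8299 = 31·267 + 22
37: 8299 = 37·224 + 11
41: 8299 = 41·202 + 17
43: 8299 = 43·193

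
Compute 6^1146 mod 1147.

6^1 ≡ 6 (mod 1147)
6^2 ≡ 6^2 = 36 ≡ 36 (mod 1147)
6^4 ≡ 36^2 = 1296 ≡ 149 (mod 1147)
6^8 ≡ 149^2 = 22201 ≡ 408 (mod 1147)
6^16 ≡ 408^2 = 166464 ≡ 149 (mod 1147)
6^32 ≡ 149^2 = 22201 ≡ 408 (mod 1147)
6^64 ≡ 408^2 = 166464 ≡ 149 (mod 1147)
6^128 ≡ 149^2 = 22201 ≡ 408 (mod 1147)
6^256 ≡ 408^2 = 166464 ≡ 149 (mod 1147)
6^512 ≡ 149^2 = 22201 ≡ 408 (mod 1147)
6^1024 ≡ 408^2 = 166464 ≡ 149 (mod 1147)
1146 = 1024 + 64 + 32 + 16 + 8 + 2 in binary powers of 2.
So 6^1146 ≡ 149 · 149 · 408 · 149 · 408 · 36 ≡ 776 (mod 1147).
Since 776 ≠ 1, base 6 is a Fermat witness: 1147 is composite.

776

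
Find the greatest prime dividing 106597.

106597 = 37 · 2881
2881 = 43 · 67
67 is prime.
So 106597 = 37 · 43 · 67; the largest prime factor is 67.

67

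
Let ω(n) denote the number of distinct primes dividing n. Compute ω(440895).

440895 = 3 · 146965
146965 = 5 · 29393
29393 = 7 · 4199
4199 = 13 · 323
323 = 17 · 19
440895 = 3 · 5 · 7 · 13 · 17 · 19, which has 6 distinct prime factors.

6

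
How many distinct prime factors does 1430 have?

4

1430 = 2 · 715
715 = 5 · 143
143 = 11 · 13
1430 = 2 · 5 · 11 · 13, which has 4 distinct prime factors.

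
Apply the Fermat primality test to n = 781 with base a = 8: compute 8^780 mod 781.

8^1 ≡ 8 (mod 781)
8^2 ≡ 8^2 = 64 ≡ 64 (mod 781)
8^4 ≡ 64^2 = 4096 ≡ 191 (mod 781)
8^8 ≡ 191^2 = 36481 ≡ 555 (mod 781)
8^16 ≡ 555^2 = 308025 ≡ 311 (mod 781)
8^32 ≡ 311^2 = 96721 ≡ 658 (mod 781)
8^64 ≡ 658^2 = 432964 ≡ 290 (mod 781)
8^128 ≡ 290^2 = 84100 ≡ 533 (mod 781)
8^256 ≡ 533^2 = 284089 ≡ 586 (mod 781)
8^512 ≡ 586^2 = 343396 ≡ 537 (mod 781)
780 = 512 + 256 + 8 + 4 in binary powers of 2.
So 8^780 ≡ 537 · 586 · 555 · 191 ≡ 375 (mod 781).
Since 375 ≠ 1, base 8 is a Fermat witness: 781 is composite.

375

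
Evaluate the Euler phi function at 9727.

Factor: 9727 = 71 · 137.
φ(9727) = (71−1) · (137−1) = 70 · 136 = 9520.

9520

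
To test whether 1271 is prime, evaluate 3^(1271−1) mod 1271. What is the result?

893

3^1 ≡ 3 (mod 1271)
3^2 ≡ 3^2 = 9 ≡ 9 (mod 1271)
3^4 ≡ 9^2 = 81 ≡ 81 (mod 1271)
3^8 ≡ 81^2 = 6561 ≡ 206 (mod 1271)
3^16 ≡ 206^2 = 42436 ≡ 493 (mod 1271)
3^32 ≡ 493^2 = 243049 ≡ 288 (mod 1271)
3^64 ≡ 288^2 = 82944 ≡ 329 (mod 1271)
3^128 ≡ 329^2 = 108241 ≡ 206 (mod 1271)
3^256 ≡ 206^2 = 42436 ≡ 493 (mod 1271)
3^512 ≡ 493^2 = 243049 ≡ 288 (mod 1271)
3^1024 ≡ 288^2 = 82944 ≡ 329 (mod 1271)
1270 = 1024 + 128 + 64 + 32 + 16 + 4 + 2 in binary powers of 2.
So 3^1270 ≡ 329 · 206 · 329 · 288 · 493 · 81 · 9 ≡ 893 (mod 1271).
Since 893 ≠ 1, base 3 is a Fermat witness: 1271 is composite.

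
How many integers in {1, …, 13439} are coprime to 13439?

13200

Factor: 13439 = 89 · 151.
φ(13439) = (89−1) · (151−1) = 88 · 150 = 13200.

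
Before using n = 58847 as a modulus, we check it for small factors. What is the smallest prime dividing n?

83

58847 is odd.
Digit sum 32, not divisible by 3.
Ends in 7: not divisible by 5.
7: 58847 = 7·8406 + 5
11: 58847 = 11·5349 + 8
13: 58847 = 13·4526 + 9
17: 58847 = 17·3461 + 10
19: 58847 = 19·3097 + 4
23: 58847 = 23·2558 + 13
29: 58847 = 29·2029 + 6
31: 58847 = 31·1898 + 9
37: 58847 = 37·1590 + 17
41: 58847 = 41·1435 + 12
43: 58847 = 43·1368 + 23
47: 58847 = 47·1252 + 3
53: 58847 = 53·1110 + 17
59: 58847 = 59·997 + 24
61: 58847 = 61·964 + 43
67: 58847 = 67·878 + 21
71: 58847 = 71·828 + 59
73: 58847 = 73·806 + 9
79: 58847 = 79·744 + 71
83: 58847 = 83·709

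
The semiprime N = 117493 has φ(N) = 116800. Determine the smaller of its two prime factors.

293

φ(n) = (p−1)(q−1) = n − (p+q) + 1, so p + q = 117493 − 116800 + 1 = 694.
p and q are the roots of t² − 694t + 117493 = 0.
Discriminant: 694² − 4·117493 = 481636 − 469972 = 11664; √11664 = 108.
q = (694 − 108)/2 = 293, p = (694 + 108)/2 = 401.
Check: 293 · 401 = 117493.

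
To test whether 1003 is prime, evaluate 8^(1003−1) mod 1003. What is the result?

8^1 ≡ 8 (mod 1003)
8^2 ≡ 8^2 = 64 ≡ 64 (mod 1003)
8^4 ≡ 64^2 = 4096 ≡ 84 (mod 1003)
8^8 ≡ 84^2 = 7056 ≡ 35 (mod 1003)
8^16 ≡ 35^2 = 1225 ≡ 222 (mod 1003)
8^32 ≡ 222^2 = 49284 ≡ 137 (mod 1003)
8^64 ≡ 137^2 = 18769 ≡ 715 (mod 1003)
8^128 ≡ 715^2 = 511225 ≡ 698 (mod 1003)
8^256 ≡ 698^2 = 487204 ≡ 749 (mod 1003)
8^512 ≡ 749^2 = 561001 ≡ 324 (mod 1003)
1002 = 512 + 256 + 128 + 64 + 32 + 8 + 2 in binary powers of 2.
So 8^1002 ≡ 324 · 749 · 698 · 715 · 137 · 35 · 64 ≡ 812 (mod 1003).
Since 812 ≠ 1, base 8 is a Fermat witness: 1003 is composite.

812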